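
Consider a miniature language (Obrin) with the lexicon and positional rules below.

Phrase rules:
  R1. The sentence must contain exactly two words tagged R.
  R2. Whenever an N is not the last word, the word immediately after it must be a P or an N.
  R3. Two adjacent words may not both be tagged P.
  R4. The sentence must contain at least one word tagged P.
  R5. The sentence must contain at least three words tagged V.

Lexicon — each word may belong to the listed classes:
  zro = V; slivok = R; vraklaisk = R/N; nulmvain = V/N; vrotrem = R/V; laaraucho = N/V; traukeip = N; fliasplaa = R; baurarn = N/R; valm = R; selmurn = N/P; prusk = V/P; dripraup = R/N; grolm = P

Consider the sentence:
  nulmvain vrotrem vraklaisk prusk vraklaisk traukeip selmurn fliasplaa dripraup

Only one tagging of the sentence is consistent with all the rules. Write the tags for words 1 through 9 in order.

Candidates per position — 1:nulmvain {V,N}; 2:vrotrem {R,V}; 3:vraklaisk {R,N}; 4:prusk {V,P}; 5:vraklaisk {R,N}; 6:traukeip {N}; 7:selmurn {N,P}; 8:fliasplaa {R}; 9:dripraup {R,N}.
If word 1 were N, no tagging could satisfy rule 2; so word 1 is V.
If word 2 were R, no tagging could satisfy rule 5; so word 2 is V.
If word 4 were P, no tagging could satisfy rule 5; so word 4 is V.
If word 7 were N, no tagging could satisfy rule 2; so word 7 is P.
If word 3 were N, no tagging could satisfy rule 2; so word 3 is R.
If word 5 were R, no tagging could satisfy rule 1; so word 5 is N.
If word 9 were R, no tagging could satisfy rule 1; so word 9 is N.
That leaves exactly one tagging: V V R V N N P R N.
Checking: rule 1 satisfied; rule 2 satisfied; rule 3 satisfied; rule 4 satisfied; rule 5 satisfied.

V V R V N N P R N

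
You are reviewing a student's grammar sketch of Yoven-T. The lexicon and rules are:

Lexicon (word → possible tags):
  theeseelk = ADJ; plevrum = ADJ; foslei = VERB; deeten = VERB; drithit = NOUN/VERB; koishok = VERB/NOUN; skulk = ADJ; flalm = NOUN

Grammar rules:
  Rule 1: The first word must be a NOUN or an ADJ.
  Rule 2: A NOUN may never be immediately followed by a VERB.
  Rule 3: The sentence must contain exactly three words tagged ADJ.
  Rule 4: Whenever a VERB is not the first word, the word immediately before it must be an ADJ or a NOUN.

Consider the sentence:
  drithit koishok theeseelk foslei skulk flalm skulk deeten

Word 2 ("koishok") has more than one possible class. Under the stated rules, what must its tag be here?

NOUN

Candidates per position — 1:drithit {NOUN,VERB}; 2:koishok {VERB,NOUN}; 3:theeseelk {ADJ}; 4:foslei {VERB}; 5:skulk {ADJ}; 6:flalm {NOUN}; 7:skulk {ADJ}; 8:deeten {VERB}.
Word 1 cannot be VERB — rule 1 would then fail for every completion. It is NOUN.
Word 2 cannot be VERB — rule 2 would then fail for every completion. It is NOUN.
The only consistent sequence is: NOUN NOUN ADJ VERB ADJ NOUN ADJ VERB.
Checking: rule 1 holds; rule 2 holds; rule 3 holds; rule 4 holds.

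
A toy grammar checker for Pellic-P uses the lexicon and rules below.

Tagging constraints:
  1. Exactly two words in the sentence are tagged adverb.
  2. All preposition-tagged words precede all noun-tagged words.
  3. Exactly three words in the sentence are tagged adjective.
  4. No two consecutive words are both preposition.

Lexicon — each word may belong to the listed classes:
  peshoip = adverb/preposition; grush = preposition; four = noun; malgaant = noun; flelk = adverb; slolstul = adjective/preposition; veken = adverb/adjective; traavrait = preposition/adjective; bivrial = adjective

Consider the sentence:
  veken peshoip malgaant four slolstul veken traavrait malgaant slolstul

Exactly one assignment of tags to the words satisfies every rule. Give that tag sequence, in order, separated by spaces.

Candidates per position — 1:veken {adverb,adjective}; 2:peshoip {adverb,preposition}; 3:malgaant {noun}; 4:four {noun}; 5:slolstul {adjective,preposition}; 6:veken {adverb,adjective}; 7:traavrait {preposition,adjective}; 8:malgaant {noun}; 9:slolstul {adjective,preposition}.
Word 5 cannot be preposition — rule 2 would then fail for every completion. It is adjective.
Word 7 cannot be preposition — rule 2 would then fail for every completion. It is adjective.
Word 9 cannot be preposition — rule 2 would then fail for every completion. It is adjective.
Word 1 cannot be adjective — rule 3 would then fail for every completion. It is adverb.
Word 6 cannot be adjective — rule 3 would then fail for every completion. It is adverb.
Word 2 cannot be adverb — rule 1 would then fail for every completion. It is preposition.
The only consistent sequence is: adverb preposition noun noun adjective adverb adjective noun adjective.
Rule-by-rule: rule 1 satisfied; rule 2 satisfied; rule 3 satisfied; rule 4 satisfied.

adverb preposition noun noun adjective adverb adjective noun adjective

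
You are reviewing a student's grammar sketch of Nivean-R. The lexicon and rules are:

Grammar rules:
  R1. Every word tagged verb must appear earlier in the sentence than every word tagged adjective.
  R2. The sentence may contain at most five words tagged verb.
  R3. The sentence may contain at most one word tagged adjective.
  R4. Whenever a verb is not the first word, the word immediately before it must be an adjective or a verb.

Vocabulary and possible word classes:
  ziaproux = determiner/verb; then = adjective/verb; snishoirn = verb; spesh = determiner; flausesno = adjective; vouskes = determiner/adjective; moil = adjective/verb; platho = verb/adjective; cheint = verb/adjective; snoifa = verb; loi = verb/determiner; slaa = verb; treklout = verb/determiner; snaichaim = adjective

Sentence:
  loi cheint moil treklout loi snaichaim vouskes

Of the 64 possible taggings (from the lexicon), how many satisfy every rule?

Candidates per position — 1:loi {verb,determiner}; 2:cheint {verb,adjective}; 3:moil {adjective,verb}; 4:treklout {verb,determiner}; 5:loi {verb,determiner}; 6:snaichaim {adjective}; 7:vouskes {determiner,adjective}.
There are 64 candidate sequences in total.
The sequences that satisfy every rule: verb verb verb verb verb adjective determiner; verb verb verb verb determiner adjective determiner; verb verb verb determiner determiner adjective determiner.
Count = 3.

3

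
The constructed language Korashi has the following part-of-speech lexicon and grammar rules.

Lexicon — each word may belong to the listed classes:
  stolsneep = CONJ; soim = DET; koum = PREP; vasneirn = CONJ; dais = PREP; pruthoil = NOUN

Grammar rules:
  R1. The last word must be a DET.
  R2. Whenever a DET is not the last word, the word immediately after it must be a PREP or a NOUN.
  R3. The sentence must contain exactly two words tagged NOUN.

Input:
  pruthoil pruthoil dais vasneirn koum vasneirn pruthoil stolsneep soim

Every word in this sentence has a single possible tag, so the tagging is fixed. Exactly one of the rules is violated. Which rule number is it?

3

Fixed tagging: NOUN NOUN PREP CONJ PREP CONJ NOUN CONJ DET.
Checking each rule: R1 holds, R2 holds, R3 violated.
Only rule 3 fails.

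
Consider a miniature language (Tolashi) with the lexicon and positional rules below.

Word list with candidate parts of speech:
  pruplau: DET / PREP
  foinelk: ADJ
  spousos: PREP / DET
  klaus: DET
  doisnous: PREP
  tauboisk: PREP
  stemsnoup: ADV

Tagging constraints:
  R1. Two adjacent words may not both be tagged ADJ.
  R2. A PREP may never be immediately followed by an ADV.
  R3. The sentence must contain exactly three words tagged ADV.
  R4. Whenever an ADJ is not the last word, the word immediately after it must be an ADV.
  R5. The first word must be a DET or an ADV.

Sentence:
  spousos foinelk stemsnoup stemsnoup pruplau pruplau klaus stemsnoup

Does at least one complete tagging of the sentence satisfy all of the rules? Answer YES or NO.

Candidates per position — 1:spousos {PREP,DET}; 2:foinelk {ADJ}; 3:stemsnoup {ADV}; 4:stemsnoup {ADV}; 5:pruplau {DET,PREP}; 6:pruplau {DET,PREP}; 7:klaus {DET}; 8:stemsnoup {ADV}.
One satisfying assignment: DET ADJ ADV ADV PREP PREP DET ADV.
Check: rule 1 ok; rule 2 ok; rule 3 ok; rule 4 ok; rule 5 ok.

YES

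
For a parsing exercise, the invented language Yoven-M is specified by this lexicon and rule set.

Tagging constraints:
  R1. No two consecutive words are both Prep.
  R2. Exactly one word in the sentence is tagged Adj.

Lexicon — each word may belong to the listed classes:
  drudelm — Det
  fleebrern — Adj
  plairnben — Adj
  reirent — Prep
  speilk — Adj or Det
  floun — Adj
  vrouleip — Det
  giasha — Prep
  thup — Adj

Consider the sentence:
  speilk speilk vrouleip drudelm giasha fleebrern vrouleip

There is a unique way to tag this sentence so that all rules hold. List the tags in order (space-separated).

Det Det Det Det Prep Adj Det

Candidates per position — 1:speilk {Adj,Det}; 2:speilk {Adj,Det}; 3:vrouleip {Det}; 4:drudelm {Det}; 5:giasha {Prep}; 6:fleebrern {Adj}; 7:vrouleip {Det}.
Position 1: tagging it Adj would leave rule 2 unsatisfiable, so it must be Det.
Position 2: tagging it Adj would leave rule 2 unsatisfiable, so it must be Det.
The only consistent sequence is: Det Det Det Det Prep Adj Det.
Rule-by-rule: rule 1 ✓; rule 2 ✓.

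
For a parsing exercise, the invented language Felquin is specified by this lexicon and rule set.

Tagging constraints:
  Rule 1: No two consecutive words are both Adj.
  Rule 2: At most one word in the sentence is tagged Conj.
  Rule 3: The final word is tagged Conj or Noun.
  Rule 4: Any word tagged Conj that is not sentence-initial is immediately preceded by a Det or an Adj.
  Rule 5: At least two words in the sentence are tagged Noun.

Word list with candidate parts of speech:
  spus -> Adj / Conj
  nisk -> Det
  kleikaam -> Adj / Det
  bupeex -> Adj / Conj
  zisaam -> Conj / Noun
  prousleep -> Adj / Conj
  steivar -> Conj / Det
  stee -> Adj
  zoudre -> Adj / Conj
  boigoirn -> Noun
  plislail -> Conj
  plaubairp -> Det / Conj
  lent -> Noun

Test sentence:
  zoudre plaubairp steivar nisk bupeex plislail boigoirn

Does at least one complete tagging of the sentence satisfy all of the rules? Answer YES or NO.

NO

Candidates per position — 1:zoudre {Adj,Conj}; 2:plaubairp {Det,Conj}; 3:steivar {Conj,Det}; 4:nisk {Det}; 5:bupeex {Adj,Conj}; 6:plislail {Conj}; 7:boigoirn {Noun}.
Rule 5 cannot be satisfied by any choice of tags from the lexicon.
So there is no consistent tagging.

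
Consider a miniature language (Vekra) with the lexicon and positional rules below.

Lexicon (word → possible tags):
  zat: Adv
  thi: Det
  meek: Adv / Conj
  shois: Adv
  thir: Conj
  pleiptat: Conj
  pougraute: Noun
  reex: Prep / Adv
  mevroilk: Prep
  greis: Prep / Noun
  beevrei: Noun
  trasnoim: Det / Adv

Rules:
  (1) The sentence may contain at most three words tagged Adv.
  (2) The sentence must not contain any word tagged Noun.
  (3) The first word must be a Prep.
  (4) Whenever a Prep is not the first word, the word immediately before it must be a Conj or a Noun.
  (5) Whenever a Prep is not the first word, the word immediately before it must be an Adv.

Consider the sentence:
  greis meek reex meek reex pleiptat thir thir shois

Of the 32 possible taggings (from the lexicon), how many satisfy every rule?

1

Candidates per position — 1:greis {Prep,Noun}; 2:meek {Adv,Conj}; 3:reex {Prep,Adv}; 4:meek {Adv,Conj}; 5:reex {Prep,Adv}; 6:pleiptat {Conj}; 7:thir {Conj}; 8:thir {Conj}; 9:shois {Adv}.
There are 32 candidate sequences in total.
The sequences that satisfy every rule: Prep Conj Adv Conj Adv Conj Conj Conj Adv.
Count = 1.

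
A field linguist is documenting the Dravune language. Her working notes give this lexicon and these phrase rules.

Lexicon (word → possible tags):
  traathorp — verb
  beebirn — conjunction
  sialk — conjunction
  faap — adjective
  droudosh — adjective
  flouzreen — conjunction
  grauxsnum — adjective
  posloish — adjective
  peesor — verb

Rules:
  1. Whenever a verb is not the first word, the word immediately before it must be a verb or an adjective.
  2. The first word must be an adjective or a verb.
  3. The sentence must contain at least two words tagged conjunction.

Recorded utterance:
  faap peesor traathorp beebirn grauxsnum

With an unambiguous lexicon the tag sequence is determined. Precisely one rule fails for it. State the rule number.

3

Fixed tagging: adjective verb verb conjunction adjective.
Rule check: R1 pass, R2 pass, R3 fail.
Only rule 3 fails.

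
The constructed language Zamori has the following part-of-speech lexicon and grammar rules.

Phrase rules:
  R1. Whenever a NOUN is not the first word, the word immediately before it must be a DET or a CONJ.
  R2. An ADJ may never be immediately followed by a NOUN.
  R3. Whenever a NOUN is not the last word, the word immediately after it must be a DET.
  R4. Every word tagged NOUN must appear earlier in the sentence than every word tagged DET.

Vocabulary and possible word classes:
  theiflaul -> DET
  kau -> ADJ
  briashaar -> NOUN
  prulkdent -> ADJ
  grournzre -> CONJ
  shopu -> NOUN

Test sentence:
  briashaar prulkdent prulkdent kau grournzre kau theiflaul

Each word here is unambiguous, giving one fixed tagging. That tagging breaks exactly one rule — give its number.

Fixed tagging: NOUN ADJ ADJ ADJ CONJ ADJ DET.
Rule check: R1 ok, R2 ok, R3 fails, R4 ok.
Only rule 3 fails.

3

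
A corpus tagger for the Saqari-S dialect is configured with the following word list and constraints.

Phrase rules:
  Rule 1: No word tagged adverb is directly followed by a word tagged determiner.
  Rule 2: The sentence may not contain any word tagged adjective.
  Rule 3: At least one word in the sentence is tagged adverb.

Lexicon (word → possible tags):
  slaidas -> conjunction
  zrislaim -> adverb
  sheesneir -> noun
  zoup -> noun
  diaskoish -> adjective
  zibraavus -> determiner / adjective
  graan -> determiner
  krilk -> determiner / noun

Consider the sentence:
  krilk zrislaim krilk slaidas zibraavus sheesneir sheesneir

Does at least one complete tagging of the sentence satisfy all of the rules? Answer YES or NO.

Candidates per position — 1:krilk {determiner,noun}; 2:zrislaim {adverb}; 3:krilk {determiner,noun}; 4:slaidas {conjunction}; 5:zibraavus {determiner,adjective}; 6:sheesneir {noun}; 7:sheesneir {noun}.
One satisfying assignment: determiner adverb noun conjunction determiner noun noun.
Check: rule 1 ✓; rule 2 ✓; rule 3 ✓.

YES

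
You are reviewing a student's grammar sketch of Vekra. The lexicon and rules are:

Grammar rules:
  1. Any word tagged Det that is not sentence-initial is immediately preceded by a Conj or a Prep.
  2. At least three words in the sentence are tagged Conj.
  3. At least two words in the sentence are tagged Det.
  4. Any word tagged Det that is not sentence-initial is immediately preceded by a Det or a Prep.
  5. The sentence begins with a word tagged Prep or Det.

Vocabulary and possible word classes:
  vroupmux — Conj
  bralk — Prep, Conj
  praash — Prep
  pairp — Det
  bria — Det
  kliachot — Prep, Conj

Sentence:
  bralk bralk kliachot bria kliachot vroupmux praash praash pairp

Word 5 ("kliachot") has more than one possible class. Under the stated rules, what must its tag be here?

Conj

Candidates per position — 1:bralk {Prep,Conj}; 2:bralk {Prep,Conj}; 3:kliachot {Prep,Conj}; 4:bria {Det}; 5:kliachot {Prep,Conj}; 6:vroupmux {Conj}; 7:praash {Prep}; 8:praash {Prep}; 9:pairp {Det}.
Position 1: tagging it Conj would leave rule 5 unsatisfiable, so it must be Prep.
Position 3: tagging it Conj would leave rule 4 unsatisfiable, so it must be Prep.
Position 5: tagging it Prep would leave rule 2 unsatisfiable, so it must be Conj.
Position 2: tagging it Prep would leave rule 2 unsatisfiable, so it must be Conj.
The only consistent sequence is: Prep Conj Prep Det Conj Conj Prep Prep Det.
Rule-by-rule: rule 1 ok; rule 2 ok; rule 3 ok; rule 4 ok; rule 5 ok.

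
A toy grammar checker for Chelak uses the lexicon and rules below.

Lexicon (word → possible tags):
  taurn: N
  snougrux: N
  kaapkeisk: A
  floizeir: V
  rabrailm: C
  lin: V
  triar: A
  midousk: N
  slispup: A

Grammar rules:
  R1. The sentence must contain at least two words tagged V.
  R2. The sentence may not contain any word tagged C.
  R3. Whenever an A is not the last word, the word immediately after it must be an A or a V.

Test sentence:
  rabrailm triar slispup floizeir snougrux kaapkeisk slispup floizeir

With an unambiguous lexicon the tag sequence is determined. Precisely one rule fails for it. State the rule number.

2

Fixed tagging: C A A V N A A V.
Applying the rules: R1 holds, R2 violated, R3 holds.
Only rule 2 fails.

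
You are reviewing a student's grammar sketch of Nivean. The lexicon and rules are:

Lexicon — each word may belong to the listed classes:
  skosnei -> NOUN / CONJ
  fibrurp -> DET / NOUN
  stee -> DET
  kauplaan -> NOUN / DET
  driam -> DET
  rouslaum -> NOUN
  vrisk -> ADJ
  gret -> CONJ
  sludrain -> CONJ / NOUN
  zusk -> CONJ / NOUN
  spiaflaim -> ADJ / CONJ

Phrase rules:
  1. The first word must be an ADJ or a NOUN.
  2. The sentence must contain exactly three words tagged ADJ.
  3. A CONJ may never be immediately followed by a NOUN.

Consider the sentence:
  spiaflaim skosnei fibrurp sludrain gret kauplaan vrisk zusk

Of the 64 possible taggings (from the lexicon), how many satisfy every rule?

Candidates per position — 1:spiaflaim {ADJ,CONJ}; 2:skosnei {NOUN,CONJ}; 3:fibrurp {DET,NOUN}; 4:sludrain {CONJ,NOUN}; 5:gret {CONJ}; 6:kauplaan {NOUN,DET}; 7:vrisk {ADJ}; 8:zusk {CONJ,NOUN}.
There are 64 candidate sequences in total.
Rule 2 cannot be satisfied by any choice of tags from the lexicon.
So there is no consistent tagging.
Count = 0.

0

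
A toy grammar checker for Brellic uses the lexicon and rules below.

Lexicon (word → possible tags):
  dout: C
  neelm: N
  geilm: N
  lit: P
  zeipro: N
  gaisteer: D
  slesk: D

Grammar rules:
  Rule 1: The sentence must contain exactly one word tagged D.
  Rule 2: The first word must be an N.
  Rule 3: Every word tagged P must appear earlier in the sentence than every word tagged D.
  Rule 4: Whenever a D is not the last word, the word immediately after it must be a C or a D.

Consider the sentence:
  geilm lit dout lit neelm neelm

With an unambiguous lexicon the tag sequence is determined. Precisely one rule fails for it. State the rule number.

Fixed tagging: N P C P N N.
Applying the rules: R1 ✗, R2 ✓, R3 ✓, R4 ✓.
Only rule 1 fails.

1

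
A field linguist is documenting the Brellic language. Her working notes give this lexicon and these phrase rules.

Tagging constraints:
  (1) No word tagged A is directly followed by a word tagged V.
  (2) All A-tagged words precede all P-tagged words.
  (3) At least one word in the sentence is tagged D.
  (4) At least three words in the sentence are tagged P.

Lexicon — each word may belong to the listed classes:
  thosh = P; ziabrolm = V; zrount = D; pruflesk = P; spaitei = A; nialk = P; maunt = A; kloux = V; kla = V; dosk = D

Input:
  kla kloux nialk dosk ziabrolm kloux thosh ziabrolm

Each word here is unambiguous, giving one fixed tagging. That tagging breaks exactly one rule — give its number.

4

Fixed tagging: V V P D V V P V.
Rule check: R1 ok, R2 ok, R3 ok, R4 fails.
Only rule 4 fails.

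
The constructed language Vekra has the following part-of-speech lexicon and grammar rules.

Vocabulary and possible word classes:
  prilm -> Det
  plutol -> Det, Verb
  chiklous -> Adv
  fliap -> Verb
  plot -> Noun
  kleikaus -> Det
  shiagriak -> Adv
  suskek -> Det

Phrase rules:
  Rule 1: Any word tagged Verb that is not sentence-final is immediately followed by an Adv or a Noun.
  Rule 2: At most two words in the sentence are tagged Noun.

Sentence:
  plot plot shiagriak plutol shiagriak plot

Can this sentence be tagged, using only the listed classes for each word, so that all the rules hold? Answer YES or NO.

NO

Candidates per position — 1:plot {Noun}; 2:plot {Noun}; 3:shiagriak {Adv}; 4:plutol {Det,Verb}; 5:shiagriak {Adv}; 6:plot {Noun}.
Rule 2 cannot be satisfied by any choice of tags from the lexicon.
So there is no consistent tagging.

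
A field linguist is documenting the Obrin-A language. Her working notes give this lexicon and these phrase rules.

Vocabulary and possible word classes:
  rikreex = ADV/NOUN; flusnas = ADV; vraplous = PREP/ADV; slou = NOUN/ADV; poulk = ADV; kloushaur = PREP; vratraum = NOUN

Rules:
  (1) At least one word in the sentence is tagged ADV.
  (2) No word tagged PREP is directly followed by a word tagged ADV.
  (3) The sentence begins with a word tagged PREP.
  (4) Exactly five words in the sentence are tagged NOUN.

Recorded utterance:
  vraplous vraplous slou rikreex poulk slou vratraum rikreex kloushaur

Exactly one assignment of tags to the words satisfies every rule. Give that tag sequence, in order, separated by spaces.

Candidates per position — 1:vraplous {PREP,ADV}; 2:vraplous {PREP,ADV}; 3:slou {NOUN,ADV}; 4:rikreex {ADV,NOUN}; 5:poulk {ADV}; 6:slou {NOUN,ADV}; 7:vratraum {NOUN}; 8:rikreex {ADV,NOUN}; 9:kloushaur {PREP}.
Word 1 cannot be ADV — rule 3 would then fail for every completion. It is PREP.
Word 2 cannot be ADV — rule 2 would then fail for every completion. It is PREP.
Word 3 cannot be ADV — rule 2 would then fail for every completion. It is NOUN.
Word 4 cannot be ADV — rule 4 would then fail for every completion. It is NOUN.
Word 6 cannot be ADV — rule 4 would then fail for every completion. It is NOUN.
Word 8 cannot be ADV — rule 4 would then fail for every completion. It is NOUN.
That leaves exactly one tagging: PREP PREP NOUN NOUN ADV NOUN NOUN NOUN PREP.
Checking: rule 1 ok; rule 2 ok; rule 3 ok; rule 4 ok.

PREP PREP NOUN NOUN ADV NOUN NOUN NOUN PREP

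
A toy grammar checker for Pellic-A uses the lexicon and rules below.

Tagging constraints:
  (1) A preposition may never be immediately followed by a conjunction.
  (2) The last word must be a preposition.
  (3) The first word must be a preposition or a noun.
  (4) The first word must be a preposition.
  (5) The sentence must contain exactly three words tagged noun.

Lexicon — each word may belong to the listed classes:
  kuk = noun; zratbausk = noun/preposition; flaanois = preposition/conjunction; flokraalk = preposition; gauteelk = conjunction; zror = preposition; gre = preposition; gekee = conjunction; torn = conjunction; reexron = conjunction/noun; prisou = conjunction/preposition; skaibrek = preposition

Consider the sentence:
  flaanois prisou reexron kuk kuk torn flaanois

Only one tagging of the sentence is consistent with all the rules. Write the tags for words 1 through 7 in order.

Candidates per position — 1:flaanois {preposition,conjunction}; 2:prisou {conjunction,preposition}; 3:reexron {conjunction,noun}; 4:kuk {noun}; 5:kuk {noun}; 6:torn {conjunction}; 7:flaanois {preposition,conjunction}.
Word 1 cannot be conjunction — rule 3 would then fail for every completion. It is preposition.
Word 2 cannot be conjunction — rule 1 would then fail for every completion. It is preposition.
Word 3 cannot be conjunction — rule 1 would then fail for every completion. It is noun.
Word 7 cannot be conjunction — rule 2 would then fail for every completion. It is preposition.
The only consistent sequence is: preposition preposition noun noun noun conjunction preposition.
Checking: rule 1 ok; rule 2 ok; rule 3 ok; rule 4 ok; rule 5 ok.

preposition preposition noun noun noun conjunction preposition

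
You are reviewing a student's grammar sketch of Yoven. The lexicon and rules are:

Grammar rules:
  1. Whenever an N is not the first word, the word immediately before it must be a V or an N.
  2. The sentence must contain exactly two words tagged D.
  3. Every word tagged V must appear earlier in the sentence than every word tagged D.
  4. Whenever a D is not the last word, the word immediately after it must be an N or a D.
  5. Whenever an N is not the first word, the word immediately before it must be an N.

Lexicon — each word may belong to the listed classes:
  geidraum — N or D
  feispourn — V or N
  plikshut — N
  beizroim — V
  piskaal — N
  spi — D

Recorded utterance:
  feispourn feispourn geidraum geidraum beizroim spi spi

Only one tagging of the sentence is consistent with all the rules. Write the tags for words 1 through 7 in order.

N N N N V D D

Candidates per position — 1:feispourn {V,N}; 2:feispourn {V,N}; 3:geidraum {N,D}; 4:geidraum {N,D}; 5:beizroim {V}; 6:spi {D}; 7:spi {D}.
At position 3, choosing D makes rule 2 impossible to satisfy; hence N.
At position 4, choosing D makes rule 2 impossible to satisfy; hence N.
At position 1, choosing V makes rule 5 impossible to satisfy; hence N.
At position 2, choosing V makes rule 5 impossible to satisfy; hence N.
So the tagging must be: N N N N V D D.
Verifying each rule — rule 1 holds; rule 2 holds; rule 3 holds; rule 4 holds; rule 5 holds.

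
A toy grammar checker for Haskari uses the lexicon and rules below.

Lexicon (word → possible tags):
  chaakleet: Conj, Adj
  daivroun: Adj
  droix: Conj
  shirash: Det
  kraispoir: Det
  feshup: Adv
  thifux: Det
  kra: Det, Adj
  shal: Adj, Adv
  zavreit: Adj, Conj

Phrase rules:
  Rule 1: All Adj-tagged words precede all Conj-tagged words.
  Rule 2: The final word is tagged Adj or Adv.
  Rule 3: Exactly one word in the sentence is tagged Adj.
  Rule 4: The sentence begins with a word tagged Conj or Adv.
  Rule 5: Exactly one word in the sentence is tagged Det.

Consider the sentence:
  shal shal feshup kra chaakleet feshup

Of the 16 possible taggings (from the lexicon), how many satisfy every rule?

2

Candidates per position — 1:shal {Adj,Adv}; 2:shal {Adj,Adv}; 3:feshup {Adv}; 4:kra {Det,Adj}; 5:chaakleet {Conj,Adj}; 6:feshup {Adv}.
There are 16 candidate sequences in total.
The sequences that satisfy every rule: Adv Adj Adv Det Conj Adv; Adv Adv Adv Det Adj Adv.
Count = 2.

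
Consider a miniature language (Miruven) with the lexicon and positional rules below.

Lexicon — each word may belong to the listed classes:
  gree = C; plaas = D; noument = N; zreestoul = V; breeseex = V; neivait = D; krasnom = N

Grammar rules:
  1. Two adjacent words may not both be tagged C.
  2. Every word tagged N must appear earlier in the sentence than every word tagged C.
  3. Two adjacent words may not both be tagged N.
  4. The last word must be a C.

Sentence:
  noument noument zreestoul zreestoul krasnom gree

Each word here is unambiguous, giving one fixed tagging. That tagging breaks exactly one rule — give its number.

Fixed tagging: N N V V N C.
Applying the rules: R1 ok, R2 ok, R3 fails, R4 ok.
Only rule 3 fails.

3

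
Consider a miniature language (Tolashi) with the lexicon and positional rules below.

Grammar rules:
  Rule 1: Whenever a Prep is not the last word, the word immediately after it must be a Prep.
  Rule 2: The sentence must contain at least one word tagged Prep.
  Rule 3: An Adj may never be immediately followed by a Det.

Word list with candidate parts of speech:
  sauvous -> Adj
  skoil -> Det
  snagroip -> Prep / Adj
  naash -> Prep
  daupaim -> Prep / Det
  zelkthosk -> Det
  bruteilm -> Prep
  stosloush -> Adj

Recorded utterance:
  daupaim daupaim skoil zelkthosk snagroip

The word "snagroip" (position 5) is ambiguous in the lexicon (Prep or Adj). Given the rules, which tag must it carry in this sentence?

Prep

Candidates per position — 1:daupaim {Prep,Det}; 2:daupaim {Prep,Det}; 3:skoil {Det}; 4:zelkthosk {Det}; 5:snagroip {Prep,Adj}.
If word 1 were Prep, no tagging could satisfy rule 1; so word 1 is Det.
If word 2 were Prep, no tagging could satisfy rule 1; so word 2 is Det.
If word 5 were Adj, no tagging could satisfy rule 2; so word 5 is Prep.
So the tagging must be: Det Det Det Det Prep.
Verifying each rule — rule 1 ok; rule 2 ok; rule 3 ok.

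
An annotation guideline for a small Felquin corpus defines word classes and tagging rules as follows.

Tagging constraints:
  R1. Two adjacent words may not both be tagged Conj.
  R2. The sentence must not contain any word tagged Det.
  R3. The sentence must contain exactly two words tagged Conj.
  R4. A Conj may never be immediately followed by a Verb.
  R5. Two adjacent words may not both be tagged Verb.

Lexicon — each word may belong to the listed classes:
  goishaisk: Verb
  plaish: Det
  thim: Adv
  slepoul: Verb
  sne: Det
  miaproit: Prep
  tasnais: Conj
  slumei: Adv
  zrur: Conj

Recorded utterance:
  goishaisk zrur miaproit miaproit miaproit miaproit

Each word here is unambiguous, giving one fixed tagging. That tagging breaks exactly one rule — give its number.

3

Fixed tagging: Verb Conj Prep Prep Prep Prep.
Applying the rules: R1 ok, R2 ok, R3 fails, R4 ok, R5 ok.
Only rule 3 fails.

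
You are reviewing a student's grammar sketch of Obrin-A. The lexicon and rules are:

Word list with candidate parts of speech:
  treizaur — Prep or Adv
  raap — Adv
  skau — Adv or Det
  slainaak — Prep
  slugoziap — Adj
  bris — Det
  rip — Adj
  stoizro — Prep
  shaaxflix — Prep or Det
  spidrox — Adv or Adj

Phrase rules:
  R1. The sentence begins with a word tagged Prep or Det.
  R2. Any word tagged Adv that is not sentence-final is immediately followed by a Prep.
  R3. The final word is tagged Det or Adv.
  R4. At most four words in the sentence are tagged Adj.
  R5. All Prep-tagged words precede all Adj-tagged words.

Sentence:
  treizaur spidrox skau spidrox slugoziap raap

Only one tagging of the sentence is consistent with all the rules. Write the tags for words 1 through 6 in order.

Prep Adj Det Adj Adj Adv

Candidates per position — 1:treizaur {Prep,Adv}; 2:spidrox {Adv,Adj}; 3:skau {Adv,Det}; 4:spidrox {Adv,Adj}; 5:slugoziap {Adj}; 6:raap {Adv}.
If word 1 were Adv, no tagging could satisfy rule 1; so word 1 is Prep.
If word 2 were Adv, no tagging could satisfy rule 2; so word 2 is Adj.
If word 3 were Adv, no tagging could satisfy rule 2; so word 3 is Det.
If word 4 were Adv, no tagging could satisfy rule 2; so word 4 is Adj.
That leaves exactly one tagging: Prep Adj Det Adj Adj Adv.
Check: rule 1 satisfied; rule 2 satisfied; rule 3 satisfied; rule 4 satisfied; rule 5 satisfied.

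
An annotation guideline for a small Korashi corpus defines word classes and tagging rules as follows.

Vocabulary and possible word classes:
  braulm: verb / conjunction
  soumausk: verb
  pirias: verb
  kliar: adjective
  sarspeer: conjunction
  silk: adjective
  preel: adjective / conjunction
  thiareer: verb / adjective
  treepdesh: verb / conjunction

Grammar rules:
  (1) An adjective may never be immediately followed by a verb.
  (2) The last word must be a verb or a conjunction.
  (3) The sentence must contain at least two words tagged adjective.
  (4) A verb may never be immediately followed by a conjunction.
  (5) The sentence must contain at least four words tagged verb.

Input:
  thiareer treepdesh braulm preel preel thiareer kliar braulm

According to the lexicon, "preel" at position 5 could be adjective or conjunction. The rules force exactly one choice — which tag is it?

conjunction

Candidates per position — 1:thiareer {verb,adjective}; 2:treepdesh {verb,conjunction}; 3:braulm {verb,conjunction}; 4:preel {adjective,conjunction}; 5:preel {adjective,conjunction}; 6:thiareer {verb,adjective}; 7:kliar {adjective}; 8:braulm {verb,conjunction}.
If word 8 were verb, no tagging could satisfy rule 1; so word 8 is conjunction.
If word 1 were adjective, no tagging could satisfy rule 5; so word 1 is verb.
If word 2 were conjunction, no tagging could satisfy rule 4; so word 2 is verb.
If word 3 were conjunction, no tagging could satisfy rule 4; so word 3 is verb.
If word 4 were conjunction, no tagging could satisfy rule 4; so word 4 is adjective.
If word 6 were adjective, no tagging could satisfy rule 5; so word 6 is verb.
If word 5 were adjective, no tagging could satisfy rule 1; so word 5 is conjunction.
The only consistent sequence is: verb verb verb adjective conjunction verb adjective conjunction.
Check: rule 1 holds; rule 2 holds; rule 3 holds; rule 4 holds; rule 5 holds.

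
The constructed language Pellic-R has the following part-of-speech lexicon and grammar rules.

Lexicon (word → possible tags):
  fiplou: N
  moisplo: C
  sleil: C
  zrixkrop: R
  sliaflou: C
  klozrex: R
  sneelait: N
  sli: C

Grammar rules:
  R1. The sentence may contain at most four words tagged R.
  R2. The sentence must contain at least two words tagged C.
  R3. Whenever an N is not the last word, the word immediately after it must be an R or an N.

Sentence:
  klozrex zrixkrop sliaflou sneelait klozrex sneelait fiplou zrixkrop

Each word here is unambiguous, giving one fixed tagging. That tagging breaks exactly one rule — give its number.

Fixed tagging: R R C N R N N R.
Checking each rule: R1 pass, R2 fail, R3 pass.
Only rule 2 fails.

2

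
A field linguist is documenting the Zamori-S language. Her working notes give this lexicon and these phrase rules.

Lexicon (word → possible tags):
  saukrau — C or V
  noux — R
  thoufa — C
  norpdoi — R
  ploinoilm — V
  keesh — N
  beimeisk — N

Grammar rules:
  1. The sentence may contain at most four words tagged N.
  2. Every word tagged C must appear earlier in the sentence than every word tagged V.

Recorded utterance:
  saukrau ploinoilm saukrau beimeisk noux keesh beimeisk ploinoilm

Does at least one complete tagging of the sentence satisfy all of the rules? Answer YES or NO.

YES

Candidates per position — 1:saukrau {C,V}; 2:ploinoilm {V}; 3:saukrau {C,V}; 4:beimeisk {N}; 5:noux {R}; 6:keesh {N}; 7:beimeisk {N}; 8:ploinoilm {V}.
One satisfying assignment: C V V N R N N V.
Checking: rule 1 ok; rule 2 ok.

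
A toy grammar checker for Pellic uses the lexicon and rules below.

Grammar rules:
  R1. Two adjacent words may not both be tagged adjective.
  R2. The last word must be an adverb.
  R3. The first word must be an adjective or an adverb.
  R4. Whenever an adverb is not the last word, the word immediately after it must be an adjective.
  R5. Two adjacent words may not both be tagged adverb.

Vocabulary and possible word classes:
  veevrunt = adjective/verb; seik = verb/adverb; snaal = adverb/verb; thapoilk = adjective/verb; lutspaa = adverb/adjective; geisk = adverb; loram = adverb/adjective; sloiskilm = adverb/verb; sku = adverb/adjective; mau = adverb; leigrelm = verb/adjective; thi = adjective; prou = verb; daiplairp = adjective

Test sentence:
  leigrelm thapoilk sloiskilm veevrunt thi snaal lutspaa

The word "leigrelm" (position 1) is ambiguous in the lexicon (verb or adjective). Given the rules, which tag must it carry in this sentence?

adjective

Candidates per position — 1:leigrelm {verb,adjective}; 2:thapoilk {adjective,verb}; 3:sloiskilm {adverb,verb}; 4:veevrunt {adjective,verb}; 5:thi {adjective}; 6:snaal {adverb,verb}; 7:lutspaa {adverb,adjective}.
At position 1, choosing verb makes rule 3 impossible to satisfy; hence adjective.
At position 2, choosing adjective makes rule 1 impossible to satisfy; hence verb.
At position 4, choosing adjective makes rule 1 impossible to satisfy; hence verb.
At position 7, choosing adjective makes rule 2 impossible to satisfy; hence adverb.
At position 3, choosing adverb makes rule 4 impossible to satisfy; hence verb.
At position 6, choosing adverb makes rule 4 impossible to satisfy; hence verb.
So the tagging must be: adjective verb verb verb adjective verb adverb.
Checking: rule 1 holds; rule 2 holds; rule 3 holds; rule 4 holds; rule 5 holds.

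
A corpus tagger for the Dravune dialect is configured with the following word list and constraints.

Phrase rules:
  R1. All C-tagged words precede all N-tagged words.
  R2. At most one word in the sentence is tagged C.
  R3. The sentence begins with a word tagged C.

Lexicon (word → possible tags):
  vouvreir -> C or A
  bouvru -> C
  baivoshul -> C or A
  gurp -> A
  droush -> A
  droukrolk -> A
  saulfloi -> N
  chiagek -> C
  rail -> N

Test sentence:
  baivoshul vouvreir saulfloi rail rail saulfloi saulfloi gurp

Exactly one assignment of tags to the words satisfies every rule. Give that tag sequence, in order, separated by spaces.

C A N N N N N A

Candidates per position — 1:baivoshul {C,A}; 2:vouvreir {C,A}; 3:saulfloi {N}; 4:rail {N}; 5:rail {N}; 6:saulfloi {N}; 7:saulfloi {N}; 8:gurp {A}.
If word 1 were A, no tagging could satisfy rule 3; so word 1 is C.
If word 2 were C, no tagging could satisfy rule 2; so word 2 is A.
The unique satisfying tagging is: C A N N N N N A.
Verifying each rule — rule 1 holds; rule 2 holds; rule 3 holds.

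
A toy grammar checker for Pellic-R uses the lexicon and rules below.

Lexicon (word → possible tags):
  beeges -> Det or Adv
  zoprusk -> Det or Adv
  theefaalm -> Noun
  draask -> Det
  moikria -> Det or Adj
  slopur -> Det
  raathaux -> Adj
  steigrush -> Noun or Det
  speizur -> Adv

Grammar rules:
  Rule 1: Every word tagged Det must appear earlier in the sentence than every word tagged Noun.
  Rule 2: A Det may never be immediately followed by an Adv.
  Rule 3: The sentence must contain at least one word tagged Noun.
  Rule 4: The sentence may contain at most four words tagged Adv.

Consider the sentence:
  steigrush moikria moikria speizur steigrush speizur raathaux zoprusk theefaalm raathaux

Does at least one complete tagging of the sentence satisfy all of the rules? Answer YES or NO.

Candidates per position — 1:steigrush {Noun,Det}; 2:moikria {Det,Adj}; 3:moikria {Det,Adj}; 4:speizur {Adv}; 5:steigrush {Noun,Det}; 6:speizur {Adv}; 7:raathaux {Adj}; 8:zoprusk {Det,Adv}; 9:theefaalm {Noun}; 10:raathaux {Adj}.
One satisfying assignment: Noun Adj Adj Adv Noun Adv Adj Adv Noun Adj.
Check: rule 1 ✓; rule 2 ✓; rule 3 ✓; rule 4 ✓.

YES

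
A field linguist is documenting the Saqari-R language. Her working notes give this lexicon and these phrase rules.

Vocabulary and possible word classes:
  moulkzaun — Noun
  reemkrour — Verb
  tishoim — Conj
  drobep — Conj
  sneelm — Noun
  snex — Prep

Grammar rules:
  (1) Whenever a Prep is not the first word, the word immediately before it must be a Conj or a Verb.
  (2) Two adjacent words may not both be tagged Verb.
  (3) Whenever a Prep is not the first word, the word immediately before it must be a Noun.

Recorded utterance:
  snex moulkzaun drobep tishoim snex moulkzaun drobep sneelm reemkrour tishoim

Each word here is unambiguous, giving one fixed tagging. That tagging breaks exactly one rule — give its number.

3

Fixed tagging: Prep Noun Conj Conj Prep Noun Conj Noun Verb Conj.
Applying the rules: R1 ok, R2 ok, R3 fails.
Only rule 3 fails.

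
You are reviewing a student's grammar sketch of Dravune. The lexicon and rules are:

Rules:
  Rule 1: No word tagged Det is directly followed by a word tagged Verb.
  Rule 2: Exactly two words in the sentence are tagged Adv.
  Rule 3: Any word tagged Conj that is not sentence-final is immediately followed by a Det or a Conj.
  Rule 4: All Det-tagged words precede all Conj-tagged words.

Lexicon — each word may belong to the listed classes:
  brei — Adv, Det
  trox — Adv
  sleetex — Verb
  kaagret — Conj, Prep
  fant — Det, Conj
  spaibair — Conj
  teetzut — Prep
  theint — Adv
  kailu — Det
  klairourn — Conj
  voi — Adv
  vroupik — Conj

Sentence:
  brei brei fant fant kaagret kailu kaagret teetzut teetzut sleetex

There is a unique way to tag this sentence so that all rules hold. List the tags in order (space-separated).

Candidates per position — 1:brei {Adv,Det}; 2:brei {Adv,Det}; 3:fant {Det,Conj}; 4:fant {Det,Conj}; 5:kaagret {Conj,Prep}; 6:kailu {Det}; 7:kaagret {Conj,Prep}; 8:teetzut {Prep}; 9:teetzut {Prep}; 10:sleetex {Verb}.
Position 1: Det is ruled out by rule 2; that leaves Adv.
Position 2: Det is ruled out by rule 2; that leaves Adv.
Position 3: Conj is ruled out by rule 4; that leaves Det.
Position 4: Conj is ruled out by rule 4; that leaves Det.
Position 5: Conj is ruled out by rule 4; that leaves Prep.
Position 7: Conj is ruled out by rule 3; that leaves Prep.
So the tagging must be: Adv Adv Det Det Prep Det Prep Prep Prep Verb.
Check: rule 1 holds; rule 2 holds; rule 3 holds; rule 4 holds.

Adv Adv Det Det Prep Det Prep Prep Prep Verb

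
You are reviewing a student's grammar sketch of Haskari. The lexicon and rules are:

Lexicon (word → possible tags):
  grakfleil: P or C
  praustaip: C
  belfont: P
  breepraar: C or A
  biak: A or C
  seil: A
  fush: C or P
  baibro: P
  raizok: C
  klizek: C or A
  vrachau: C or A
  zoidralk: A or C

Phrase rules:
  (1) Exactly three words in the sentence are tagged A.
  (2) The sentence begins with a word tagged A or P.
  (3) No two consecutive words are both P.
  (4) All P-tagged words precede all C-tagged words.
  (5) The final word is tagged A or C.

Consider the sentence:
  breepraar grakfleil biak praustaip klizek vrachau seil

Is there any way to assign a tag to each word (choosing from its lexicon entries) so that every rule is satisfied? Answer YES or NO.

Candidates per position — 1:breepraar {C,A}; 2:grakfleil {P,C}; 3:biak {A,C}; 4:praustaip {C}; 5:klizek {C,A}; 6:vrachau {C,A}; 7:seil {A}.
One satisfying assignment: A P C C A C A.
Verifying each rule — rule 1 ✓; rule 2 ✓; rule 3 ✓; rule 4 ✓; rule 5 ✓.

YES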